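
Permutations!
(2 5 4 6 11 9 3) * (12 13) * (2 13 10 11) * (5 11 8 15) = (2 11 9 3 13 12 10 8 15 5 4 6) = [0, 1, 11, 13, 6, 4, 2, 7, 15, 3, 8, 9, 10, 12, 14, 5]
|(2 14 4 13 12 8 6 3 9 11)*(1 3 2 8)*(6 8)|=|(1 3 9 11 6 2 14 4 13 12)|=10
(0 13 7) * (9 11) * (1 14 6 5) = (0 13 7)(1 14 6 5)(9 11) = [13, 14, 2, 3, 4, 1, 5, 0, 8, 11, 10, 9, 12, 7, 6]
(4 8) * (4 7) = (4 8 7) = [0, 1, 2, 3, 8, 5, 6, 4, 7]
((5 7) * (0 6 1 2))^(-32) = (7)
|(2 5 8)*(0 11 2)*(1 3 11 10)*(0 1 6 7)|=|(0 10 6 7)(1 3 11 2 5 8)|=12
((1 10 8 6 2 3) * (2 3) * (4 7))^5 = (10)(4 7)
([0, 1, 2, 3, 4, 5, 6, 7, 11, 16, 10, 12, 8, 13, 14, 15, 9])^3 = [0, 1, 2, 3, 4, 5, 6, 7, 8, 16, 10, 11, 12, 13, 14, 15, 9]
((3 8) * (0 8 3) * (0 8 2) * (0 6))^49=((8)(0 2 6))^49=(8)(0 2 6)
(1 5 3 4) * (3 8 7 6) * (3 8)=(1 5 3 4)(6 8 7)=[0, 5, 2, 4, 1, 3, 8, 6, 7]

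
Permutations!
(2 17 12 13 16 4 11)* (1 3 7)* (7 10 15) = [0, 3, 17, 10, 11, 5, 6, 1, 8, 9, 15, 2, 13, 16, 14, 7, 4, 12] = (1 3 10 15 7)(2 17 12 13 16 4 11)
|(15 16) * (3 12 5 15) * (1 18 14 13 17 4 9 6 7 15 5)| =|(1 18 14 13 17 4 9 6 7 15 16 3 12)| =13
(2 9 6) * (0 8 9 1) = (0 8 9 6 2 1) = [8, 0, 1, 3, 4, 5, 2, 7, 9, 6]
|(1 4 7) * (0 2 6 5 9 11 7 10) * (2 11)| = |(0 11 7 1 4 10)(2 6 5 9)| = 12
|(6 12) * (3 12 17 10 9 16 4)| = |(3 12 6 17 10 9 16 4)| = 8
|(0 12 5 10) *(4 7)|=|(0 12 5 10)(4 7)|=4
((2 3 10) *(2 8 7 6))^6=((2 3 10 8 7 6))^6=(10)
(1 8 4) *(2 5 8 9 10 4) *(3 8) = [0, 9, 5, 8, 1, 3, 6, 7, 2, 10, 4] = (1 9 10 4)(2 5 3 8)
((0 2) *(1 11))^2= (11)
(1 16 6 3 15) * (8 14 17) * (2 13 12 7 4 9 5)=[0, 16, 13, 15, 9, 2, 3, 4, 14, 5, 10, 11, 7, 12, 17, 1, 6, 8]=(1 16 6 3 15)(2 13 12 7 4 9 5)(8 14 17)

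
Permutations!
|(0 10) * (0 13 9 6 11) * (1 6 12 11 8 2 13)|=10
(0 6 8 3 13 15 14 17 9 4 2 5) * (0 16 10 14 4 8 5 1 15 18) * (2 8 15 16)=(0 6 5 2 1 16 10 14 17 9 15 4 8 3 13 18)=[6, 16, 1, 13, 8, 2, 5, 7, 3, 15, 14, 11, 12, 18, 17, 4, 10, 9, 0]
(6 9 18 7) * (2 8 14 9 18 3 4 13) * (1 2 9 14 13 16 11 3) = [0, 2, 8, 4, 16, 5, 18, 6, 13, 1, 10, 3, 12, 9, 14, 15, 11, 17, 7] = (1 2 8 13 9)(3 4 16 11)(6 18 7)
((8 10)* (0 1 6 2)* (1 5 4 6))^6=((0 5 4 6 2)(8 10))^6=(10)(0 5 4 6 2)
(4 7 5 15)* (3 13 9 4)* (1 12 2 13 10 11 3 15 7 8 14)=[0, 12, 13, 10, 8, 7, 6, 5, 14, 4, 11, 3, 2, 9, 1, 15]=(15)(1 12 2 13 9 4 8 14)(3 10 11)(5 7)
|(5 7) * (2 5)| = 3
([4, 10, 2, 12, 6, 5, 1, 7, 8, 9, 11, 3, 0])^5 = [11, 0, 2, 1, 3, 5, 12, 7, 8, 9, 4, 6, 10]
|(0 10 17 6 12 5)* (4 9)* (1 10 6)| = |(0 6 12 5)(1 10 17)(4 9)| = 12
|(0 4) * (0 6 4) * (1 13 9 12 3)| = 10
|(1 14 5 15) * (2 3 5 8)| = 7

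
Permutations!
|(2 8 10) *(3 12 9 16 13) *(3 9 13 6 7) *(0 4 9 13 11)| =|(0 4 9 16 6 7 3 12 11)(2 8 10)| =9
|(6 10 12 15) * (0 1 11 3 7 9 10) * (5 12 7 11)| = |(0 1 5 12 15 6)(3 11)(7 9 10)| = 6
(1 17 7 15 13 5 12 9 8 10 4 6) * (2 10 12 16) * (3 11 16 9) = (1 17 7 15 13 5 9 8 12 3 11 16 2 10 4 6) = [0, 17, 10, 11, 6, 9, 1, 15, 12, 8, 4, 16, 3, 5, 14, 13, 2, 7]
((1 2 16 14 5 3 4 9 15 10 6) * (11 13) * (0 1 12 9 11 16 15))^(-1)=((0 1 2 15 10 6 12 9)(3 4 11 13 16 14 5))^(-1)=(0 9 12 6 10 15 2 1)(3 5 14 16 13 11 4)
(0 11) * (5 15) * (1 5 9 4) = (0 11)(1 5 15 9 4) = [11, 5, 2, 3, 1, 15, 6, 7, 8, 4, 10, 0, 12, 13, 14, 9]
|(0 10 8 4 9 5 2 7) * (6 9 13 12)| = 11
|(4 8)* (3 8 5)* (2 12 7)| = 12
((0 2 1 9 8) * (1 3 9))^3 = (0 9 2 8 3)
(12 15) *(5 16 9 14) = [0, 1, 2, 3, 4, 16, 6, 7, 8, 14, 10, 11, 15, 13, 5, 12, 9] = (5 16 9 14)(12 15)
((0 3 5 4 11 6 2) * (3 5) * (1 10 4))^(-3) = (0 11 1 2 4 5 6 10) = ((0 5 1 10 4 11 6 2))^(-3)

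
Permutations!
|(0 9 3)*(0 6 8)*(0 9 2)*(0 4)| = 12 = |(0 2 4)(3 6 8 9)|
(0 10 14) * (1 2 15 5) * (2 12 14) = (0 10 2 15 5 1 12 14) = [10, 12, 15, 3, 4, 1, 6, 7, 8, 9, 2, 11, 14, 13, 0, 5]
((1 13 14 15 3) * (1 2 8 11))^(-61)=((1 13 14 15 3 2 8 11))^(-61)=(1 15 8 13 3 11 14 2)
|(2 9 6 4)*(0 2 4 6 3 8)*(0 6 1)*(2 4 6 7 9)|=4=|(0 4 6 1)(3 8 7 9)|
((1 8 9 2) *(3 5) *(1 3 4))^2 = (1 9 3 4 8 2 5)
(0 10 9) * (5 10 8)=[8, 1, 2, 3, 4, 10, 6, 7, 5, 0, 9]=(0 8 5 10 9)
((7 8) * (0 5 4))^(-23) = (0 5 4)(7 8)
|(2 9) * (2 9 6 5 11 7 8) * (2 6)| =|(5 11 7 8 6)| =5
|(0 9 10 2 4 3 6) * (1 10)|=|(0 9 1 10 2 4 3 6)|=8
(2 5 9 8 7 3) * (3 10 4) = (2 5 9 8 7 10 4 3) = [0, 1, 5, 2, 3, 9, 6, 10, 7, 8, 4]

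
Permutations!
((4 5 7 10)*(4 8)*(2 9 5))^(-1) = (2 4 8 10 7 5 9)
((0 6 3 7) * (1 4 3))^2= (0 1 3)(4 7 6)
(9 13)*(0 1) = (0 1)(9 13) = [1, 0, 2, 3, 4, 5, 6, 7, 8, 13, 10, 11, 12, 9]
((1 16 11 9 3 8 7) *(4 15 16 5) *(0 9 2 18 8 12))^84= (1 16 8 4 2)(5 11 7 15 18)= ((0 9 3 12)(1 5 4 15 16 11 2 18 8 7))^84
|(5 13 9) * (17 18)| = 6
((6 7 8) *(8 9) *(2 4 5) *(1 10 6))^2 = ((1 10 6 7 9 8)(2 4 5))^2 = (1 6 9)(2 5 4)(7 8 10)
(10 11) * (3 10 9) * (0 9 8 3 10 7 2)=[9, 1, 0, 7, 4, 5, 6, 2, 3, 10, 11, 8]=(0 9 10 11 8 3 7 2)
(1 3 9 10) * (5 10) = (1 3 9 5 10) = [0, 3, 2, 9, 4, 10, 6, 7, 8, 5, 1]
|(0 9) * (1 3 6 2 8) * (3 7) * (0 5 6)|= 9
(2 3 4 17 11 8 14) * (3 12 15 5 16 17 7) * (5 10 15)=(2 12 5 16 17 11 8 14)(3 4 7)(10 15)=[0, 1, 12, 4, 7, 16, 6, 3, 14, 9, 15, 8, 5, 13, 2, 10, 17, 11]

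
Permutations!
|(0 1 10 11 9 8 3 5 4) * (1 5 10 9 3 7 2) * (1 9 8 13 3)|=9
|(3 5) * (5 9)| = |(3 9 5)| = 3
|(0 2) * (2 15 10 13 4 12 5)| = |(0 15 10 13 4 12 5 2)| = 8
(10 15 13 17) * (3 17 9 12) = [0, 1, 2, 17, 4, 5, 6, 7, 8, 12, 15, 11, 3, 9, 14, 13, 16, 10] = (3 17 10 15 13 9 12)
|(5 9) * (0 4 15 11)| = 4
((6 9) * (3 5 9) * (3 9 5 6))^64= (3 6 9)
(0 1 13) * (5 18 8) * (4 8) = [1, 13, 2, 3, 8, 18, 6, 7, 5, 9, 10, 11, 12, 0, 14, 15, 16, 17, 4] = (0 1 13)(4 8 5 18)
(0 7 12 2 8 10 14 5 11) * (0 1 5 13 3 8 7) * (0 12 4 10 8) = [12, 5, 7, 0, 10, 11, 6, 4, 8, 9, 14, 1, 2, 3, 13] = (0 12 2 7 4 10 14 13 3)(1 5 11)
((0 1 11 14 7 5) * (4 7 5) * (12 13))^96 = ((0 1 11 14 5)(4 7)(12 13))^96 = (0 1 11 14 5)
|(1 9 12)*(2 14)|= 6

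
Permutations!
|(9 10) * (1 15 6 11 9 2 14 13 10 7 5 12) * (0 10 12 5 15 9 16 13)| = 36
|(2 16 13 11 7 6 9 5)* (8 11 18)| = |(2 16 13 18 8 11 7 6 9 5)| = 10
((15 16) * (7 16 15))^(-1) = ((7 16))^(-1) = (7 16)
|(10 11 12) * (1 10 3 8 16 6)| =8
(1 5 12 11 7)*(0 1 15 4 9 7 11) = [1, 5, 2, 3, 9, 12, 6, 15, 8, 7, 10, 11, 0, 13, 14, 4] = (0 1 5 12)(4 9 7 15)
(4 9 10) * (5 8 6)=(4 9 10)(5 8 6)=[0, 1, 2, 3, 9, 8, 5, 7, 6, 10, 4]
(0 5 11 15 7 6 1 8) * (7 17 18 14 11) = (0 5 7 6 1 8)(11 15 17 18 14) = [5, 8, 2, 3, 4, 7, 1, 6, 0, 9, 10, 15, 12, 13, 11, 17, 16, 18, 14]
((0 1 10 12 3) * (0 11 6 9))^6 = ((0 1 10 12 3 11 6 9))^6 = (0 6 3 10)(1 9 11 12)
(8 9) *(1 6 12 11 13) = (1 6 12 11 13)(8 9) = [0, 6, 2, 3, 4, 5, 12, 7, 9, 8, 10, 13, 11, 1]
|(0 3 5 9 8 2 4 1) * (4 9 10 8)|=|(0 3 5 10 8 2 9 4 1)|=9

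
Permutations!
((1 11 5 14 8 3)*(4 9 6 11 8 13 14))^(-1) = (1 3 8)(4 5 11 6 9)(13 14)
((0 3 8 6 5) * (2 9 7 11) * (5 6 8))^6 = ((0 3 5)(2 9 7 11))^6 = (2 7)(9 11)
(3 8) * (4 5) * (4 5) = (3 8) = [0, 1, 2, 8, 4, 5, 6, 7, 3]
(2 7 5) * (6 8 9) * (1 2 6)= (1 2 7 5 6 8 9)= [0, 2, 7, 3, 4, 6, 8, 5, 9, 1]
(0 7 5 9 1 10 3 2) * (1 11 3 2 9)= [7, 10, 0, 9, 4, 1, 6, 5, 8, 11, 2, 3]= (0 7 5 1 10 2)(3 9 11)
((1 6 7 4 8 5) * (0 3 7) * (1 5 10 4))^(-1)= (0 6 1 7 3)(4 10 8)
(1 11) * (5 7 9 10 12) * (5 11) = [0, 5, 2, 3, 4, 7, 6, 9, 8, 10, 12, 1, 11] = (1 5 7 9 10 12 11)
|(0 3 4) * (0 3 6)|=2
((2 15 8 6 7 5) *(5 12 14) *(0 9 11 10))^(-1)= ((0 9 11 10)(2 15 8 6 7 12 14 5))^(-1)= (0 10 11 9)(2 5 14 12 7 6 8 15)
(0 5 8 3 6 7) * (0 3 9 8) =[5, 1, 2, 6, 4, 0, 7, 3, 9, 8] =(0 5)(3 6 7)(8 9)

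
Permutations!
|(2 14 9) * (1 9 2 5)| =6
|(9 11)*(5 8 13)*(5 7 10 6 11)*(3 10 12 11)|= |(3 10 6)(5 8 13 7 12 11 9)|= 21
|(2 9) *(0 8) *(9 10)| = 6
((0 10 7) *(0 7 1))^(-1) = (0 1 10)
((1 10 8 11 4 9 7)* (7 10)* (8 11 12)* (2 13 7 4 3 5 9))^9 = (1 7 13 2 4)(3 11 10 9 5)(8 12) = ((1 4 2 13 7)(3 5 9 10 11)(8 12))^9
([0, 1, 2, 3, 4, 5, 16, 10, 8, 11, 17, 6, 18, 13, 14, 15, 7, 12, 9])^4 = [0, 1, 2, 3, 4, 5, 17, 18, 8, 7, 9, 10, 6, 13, 14, 15, 12, 11, 16]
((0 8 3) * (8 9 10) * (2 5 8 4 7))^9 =((0 9 10 4 7 2 5 8 3))^9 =(10)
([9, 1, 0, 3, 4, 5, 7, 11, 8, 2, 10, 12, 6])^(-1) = (0 2 9)(6 12 11 7)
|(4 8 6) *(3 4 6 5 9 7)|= 6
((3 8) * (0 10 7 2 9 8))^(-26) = ((0 10 7 2 9 8 3))^(-26) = (0 7 9 3 10 2 8)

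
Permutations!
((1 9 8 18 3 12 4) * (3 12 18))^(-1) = ((1 9 8 3 18 12 4))^(-1) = (1 4 12 18 3 8 9)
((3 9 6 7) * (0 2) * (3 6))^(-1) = (0 2)(3 9)(6 7)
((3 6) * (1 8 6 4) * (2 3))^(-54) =((1 8 6 2 3 4))^(-54) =(8)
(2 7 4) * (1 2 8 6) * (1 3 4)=(1 2 7)(3 4 8 6)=[0, 2, 7, 4, 8, 5, 3, 1, 6]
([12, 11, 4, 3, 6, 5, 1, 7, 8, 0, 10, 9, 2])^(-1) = [9, 6, 12, 3, 2, 5, 4, 7, 8, 11, 10, 1, 0]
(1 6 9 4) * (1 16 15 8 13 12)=(1 6 9 4 16 15 8 13 12)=[0, 6, 2, 3, 16, 5, 9, 7, 13, 4, 10, 11, 1, 12, 14, 8, 15]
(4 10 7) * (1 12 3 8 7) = (1 12 3 8 7 4 10) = [0, 12, 2, 8, 10, 5, 6, 4, 7, 9, 1, 11, 3]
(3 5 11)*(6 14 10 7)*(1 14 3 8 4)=(1 14 10 7 6 3 5 11 8 4)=[0, 14, 2, 5, 1, 11, 3, 6, 4, 9, 7, 8, 12, 13, 10]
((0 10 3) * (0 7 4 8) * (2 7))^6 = (0 8 4 7 2 3 10)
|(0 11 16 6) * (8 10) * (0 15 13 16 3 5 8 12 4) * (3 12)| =4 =|(0 11 12 4)(3 5 8 10)(6 15 13 16)|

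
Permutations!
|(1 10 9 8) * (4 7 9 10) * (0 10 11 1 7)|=15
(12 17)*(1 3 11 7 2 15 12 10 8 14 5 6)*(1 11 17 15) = (1 3 17 10 8 14 5 6 11 7 2)(12 15) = [0, 3, 1, 17, 4, 6, 11, 2, 14, 9, 8, 7, 15, 13, 5, 12, 16, 10]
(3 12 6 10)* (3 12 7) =(3 7)(6 10 12) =[0, 1, 2, 7, 4, 5, 10, 3, 8, 9, 12, 11, 6]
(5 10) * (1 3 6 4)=[0, 3, 2, 6, 1, 10, 4, 7, 8, 9, 5]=(1 3 6 4)(5 10)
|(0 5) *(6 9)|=2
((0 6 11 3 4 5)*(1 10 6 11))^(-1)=(0 5 4 3 11)(1 6 10)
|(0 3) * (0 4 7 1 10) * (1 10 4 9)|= |(0 3 9 1 4 7 10)|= 7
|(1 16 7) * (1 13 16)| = 3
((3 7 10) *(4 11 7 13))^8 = (3 4 7)(10 13 11)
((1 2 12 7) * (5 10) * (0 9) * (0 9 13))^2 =(13)(1 12)(2 7)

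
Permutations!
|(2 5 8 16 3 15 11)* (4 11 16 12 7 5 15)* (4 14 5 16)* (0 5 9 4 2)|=|(0 5 8 12 7 16 3 14 9 4 11)(2 15)|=22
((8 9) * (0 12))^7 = ((0 12)(8 9))^7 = (0 12)(8 9)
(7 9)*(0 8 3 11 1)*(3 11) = (0 8 11 1)(7 9) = [8, 0, 2, 3, 4, 5, 6, 9, 11, 7, 10, 1]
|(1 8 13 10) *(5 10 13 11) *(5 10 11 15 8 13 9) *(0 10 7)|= |(0 10 1 13 9 5 11 7)(8 15)|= 8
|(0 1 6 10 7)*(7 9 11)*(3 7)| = 8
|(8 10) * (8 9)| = |(8 10 9)| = 3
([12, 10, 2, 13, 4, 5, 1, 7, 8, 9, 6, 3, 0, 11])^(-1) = (0 12)(1 6 10)(3 11 13)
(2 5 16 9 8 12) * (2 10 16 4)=(2 5 4)(8 12 10 16 9)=[0, 1, 5, 3, 2, 4, 6, 7, 12, 8, 16, 11, 10, 13, 14, 15, 9]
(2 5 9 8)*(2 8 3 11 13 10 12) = [0, 1, 5, 11, 4, 9, 6, 7, 8, 3, 12, 13, 2, 10] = (2 5 9 3 11 13 10 12)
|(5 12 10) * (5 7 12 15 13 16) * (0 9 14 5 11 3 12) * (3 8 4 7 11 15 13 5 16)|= 14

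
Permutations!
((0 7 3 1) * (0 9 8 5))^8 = (0 7 3 1 9 8 5) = ((0 7 3 1 9 8 5))^8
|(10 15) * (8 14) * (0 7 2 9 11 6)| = |(0 7 2 9 11 6)(8 14)(10 15)| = 6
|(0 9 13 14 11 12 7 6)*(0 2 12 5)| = 12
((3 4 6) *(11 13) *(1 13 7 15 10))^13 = (1 13 11 7 15 10)(3 4 6)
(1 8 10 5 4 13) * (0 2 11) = [2, 8, 11, 3, 13, 4, 6, 7, 10, 9, 5, 0, 12, 1] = (0 2 11)(1 8 10 5 4 13)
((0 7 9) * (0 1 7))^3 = (9)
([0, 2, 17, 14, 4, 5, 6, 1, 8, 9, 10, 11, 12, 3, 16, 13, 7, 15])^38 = (1 17 13 14 7 2 15 3 16)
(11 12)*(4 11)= [0, 1, 2, 3, 11, 5, 6, 7, 8, 9, 10, 12, 4]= (4 11 12)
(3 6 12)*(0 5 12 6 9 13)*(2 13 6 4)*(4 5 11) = (0 11 4 2 13)(3 9 6 5 12) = [11, 1, 13, 9, 2, 12, 5, 7, 8, 6, 10, 4, 3, 0]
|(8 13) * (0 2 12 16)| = 4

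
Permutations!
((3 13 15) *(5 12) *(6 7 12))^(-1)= (3 15 13)(5 12 7 6)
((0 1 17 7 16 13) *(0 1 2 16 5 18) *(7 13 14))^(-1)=(0 18 5 7 14 16 2)(1 13 17)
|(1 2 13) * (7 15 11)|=3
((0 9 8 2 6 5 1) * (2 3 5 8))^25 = (0 9 2 6 8 3 5 1)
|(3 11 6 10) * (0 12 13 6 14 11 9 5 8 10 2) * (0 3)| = 10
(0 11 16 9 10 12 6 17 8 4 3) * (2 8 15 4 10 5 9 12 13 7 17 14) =[11, 1, 8, 0, 3, 9, 14, 17, 10, 5, 13, 16, 6, 7, 2, 4, 12, 15] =(0 11 16 12 6 14 2 8 10 13 7 17 15 4 3)(5 9)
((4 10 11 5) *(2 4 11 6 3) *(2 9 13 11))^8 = (2 5 11 13 9 3 6 10 4)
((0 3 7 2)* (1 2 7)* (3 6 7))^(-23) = ((0 6 7 3 1 2))^(-23) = (0 6 7 3 1 2)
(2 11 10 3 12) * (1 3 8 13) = (1 3 12 2 11 10 8 13) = [0, 3, 11, 12, 4, 5, 6, 7, 13, 9, 8, 10, 2, 1]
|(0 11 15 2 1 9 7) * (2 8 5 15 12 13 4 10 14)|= 33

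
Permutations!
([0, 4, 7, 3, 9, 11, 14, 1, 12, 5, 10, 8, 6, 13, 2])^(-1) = [0, 7, 14, 3, 1, 9, 12, 2, 11, 4, 10, 5, 8, 13, 6]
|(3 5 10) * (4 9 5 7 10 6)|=12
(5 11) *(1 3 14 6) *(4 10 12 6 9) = (1 3 14 9 4 10 12 6)(5 11) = [0, 3, 2, 14, 10, 11, 1, 7, 8, 4, 12, 5, 6, 13, 9]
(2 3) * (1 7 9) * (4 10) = [0, 7, 3, 2, 10, 5, 6, 9, 8, 1, 4] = (1 7 9)(2 3)(4 10)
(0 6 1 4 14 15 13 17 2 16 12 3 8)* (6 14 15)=(0 14 6 1 4 15 13 17 2 16 12 3 8)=[14, 4, 16, 8, 15, 5, 1, 7, 0, 9, 10, 11, 3, 17, 6, 13, 12, 2]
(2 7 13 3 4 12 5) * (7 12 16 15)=(2 12 5)(3 4 16 15 7 13)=[0, 1, 12, 4, 16, 2, 6, 13, 8, 9, 10, 11, 5, 3, 14, 7, 15]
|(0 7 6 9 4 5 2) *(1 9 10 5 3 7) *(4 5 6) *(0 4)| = |(0 1 9 5 2 4 3 7)(6 10)| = 8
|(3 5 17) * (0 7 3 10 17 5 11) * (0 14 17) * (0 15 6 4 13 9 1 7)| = 12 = |(1 7 3 11 14 17 10 15 6 4 13 9)|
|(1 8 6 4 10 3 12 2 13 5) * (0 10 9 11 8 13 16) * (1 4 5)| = 6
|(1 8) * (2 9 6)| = |(1 8)(2 9 6)| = 6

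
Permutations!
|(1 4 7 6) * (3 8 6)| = 6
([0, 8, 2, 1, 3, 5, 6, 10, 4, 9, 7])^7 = (1 3 4 8)(7 10)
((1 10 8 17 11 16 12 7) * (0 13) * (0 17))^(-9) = ((0 13 17 11 16 12 7 1 10 8))^(-9) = (0 13 17 11 16 12 7 1 10 8)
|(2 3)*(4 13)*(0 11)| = |(0 11)(2 3)(4 13)| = 2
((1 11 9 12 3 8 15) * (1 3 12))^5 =((1 11 9)(3 8 15))^5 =(1 9 11)(3 15 8)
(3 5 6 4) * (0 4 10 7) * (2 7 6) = (0 4 3 5 2 7)(6 10) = [4, 1, 7, 5, 3, 2, 10, 0, 8, 9, 6]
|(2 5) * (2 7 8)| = |(2 5 7 8)| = 4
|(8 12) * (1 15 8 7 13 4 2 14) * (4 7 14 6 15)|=|(1 4 2 6 15 8 12 14)(7 13)|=8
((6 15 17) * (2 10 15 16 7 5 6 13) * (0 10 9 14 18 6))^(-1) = ((0 10 15 17 13 2 9 14 18 6 16 7 5))^(-1) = (0 5 7 16 6 18 14 9 2 13 17 15 10)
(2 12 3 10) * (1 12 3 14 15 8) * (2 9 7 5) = (1 12 14 15 8)(2 3 10 9 7 5) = [0, 12, 3, 10, 4, 2, 6, 5, 1, 7, 9, 11, 14, 13, 15, 8]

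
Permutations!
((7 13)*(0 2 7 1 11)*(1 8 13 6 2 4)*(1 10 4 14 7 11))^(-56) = (0 2 7)(6 14 11)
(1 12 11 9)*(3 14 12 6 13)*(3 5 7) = (1 6 13 5 7 3 14 12 11 9) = [0, 6, 2, 14, 4, 7, 13, 3, 8, 1, 10, 9, 11, 5, 12]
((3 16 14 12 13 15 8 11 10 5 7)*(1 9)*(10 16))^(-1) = (1 9)(3 7 5 10)(8 15 13 12 14 16 11)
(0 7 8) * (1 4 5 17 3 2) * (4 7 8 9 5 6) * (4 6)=(0 8)(1 7 9 5 17 3 2)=[8, 7, 1, 2, 4, 17, 6, 9, 0, 5, 10, 11, 12, 13, 14, 15, 16, 3]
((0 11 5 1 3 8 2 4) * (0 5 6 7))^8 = ((0 11 6 7)(1 3 8 2 4 5))^8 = (11)(1 8 4)(2 5 3)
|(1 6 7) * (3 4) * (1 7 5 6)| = 2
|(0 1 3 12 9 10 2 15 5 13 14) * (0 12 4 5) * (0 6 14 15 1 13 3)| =|(0 13 15 6 14 12 9 10 2 1)(3 4 5)| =30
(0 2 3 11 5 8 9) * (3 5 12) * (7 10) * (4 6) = [2, 1, 5, 11, 6, 8, 4, 10, 9, 0, 7, 12, 3] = (0 2 5 8 9)(3 11 12)(4 6)(7 10)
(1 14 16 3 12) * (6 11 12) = (1 14 16 3 6 11 12) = [0, 14, 2, 6, 4, 5, 11, 7, 8, 9, 10, 12, 1, 13, 16, 15, 3]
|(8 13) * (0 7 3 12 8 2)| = 7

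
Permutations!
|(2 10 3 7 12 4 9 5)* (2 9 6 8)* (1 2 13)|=10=|(1 2 10 3 7 12 4 6 8 13)(5 9)|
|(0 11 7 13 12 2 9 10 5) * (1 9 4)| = 11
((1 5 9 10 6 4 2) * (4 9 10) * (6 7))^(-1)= ((1 5 10 7 6 9 4 2))^(-1)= (1 2 4 9 6 7 10 5)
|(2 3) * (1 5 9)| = 6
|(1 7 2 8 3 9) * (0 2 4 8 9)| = |(0 2 9 1 7 4 8 3)| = 8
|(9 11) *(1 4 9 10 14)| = |(1 4 9 11 10 14)| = 6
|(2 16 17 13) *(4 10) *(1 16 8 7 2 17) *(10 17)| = |(1 16)(2 8 7)(4 17 13 10)| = 12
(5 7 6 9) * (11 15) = (5 7 6 9)(11 15) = [0, 1, 2, 3, 4, 7, 9, 6, 8, 5, 10, 15, 12, 13, 14, 11]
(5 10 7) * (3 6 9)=[0, 1, 2, 6, 4, 10, 9, 5, 8, 3, 7]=(3 6 9)(5 10 7)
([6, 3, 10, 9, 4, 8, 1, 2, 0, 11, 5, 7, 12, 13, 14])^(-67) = [8, 6, 7, 1, 4, 10, 0, 11, 5, 3, 2, 9, 12, 13, 14]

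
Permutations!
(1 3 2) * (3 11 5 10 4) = (1 11 5 10 4 3 2) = [0, 11, 1, 2, 3, 10, 6, 7, 8, 9, 4, 5]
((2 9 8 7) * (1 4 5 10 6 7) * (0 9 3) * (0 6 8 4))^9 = ((0 9 4 5 10 8 1)(2 3 6 7))^9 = (0 4 10 1 9 5 8)(2 3 6 7)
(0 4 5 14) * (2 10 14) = (0 4 5 2 10 14) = [4, 1, 10, 3, 5, 2, 6, 7, 8, 9, 14, 11, 12, 13, 0]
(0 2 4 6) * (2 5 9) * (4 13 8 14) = (0 5 9 2 13 8 14 4 6) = [5, 1, 13, 3, 6, 9, 0, 7, 14, 2, 10, 11, 12, 8, 4]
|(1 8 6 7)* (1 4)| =|(1 8 6 7 4)| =5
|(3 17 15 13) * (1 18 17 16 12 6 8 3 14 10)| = 35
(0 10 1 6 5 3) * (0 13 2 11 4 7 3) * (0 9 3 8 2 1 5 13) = (0 10 5 9 3)(1 6 13)(2 11 4 7 8) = [10, 6, 11, 0, 7, 9, 13, 8, 2, 3, 5, 4, 12, 1]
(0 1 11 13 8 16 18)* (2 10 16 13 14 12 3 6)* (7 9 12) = (0 1 11 14 7 9 12 3 6 2 10 16 18)(8 13) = [1, 11, 10, 6, 4, 5, 2, 9, 13, 12, 16, 14, 3, 8, 7, 15, 18, 17, 0]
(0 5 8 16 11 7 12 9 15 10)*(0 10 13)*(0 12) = (0 5 8 16 11 7)(9 15 13 12) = [5, 1, 2, 3, 4, 8, 6, 0, 16, 15, 10, 7, 9, 12, 14, 13, 11]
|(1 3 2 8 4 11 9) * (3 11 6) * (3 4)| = |(1 11 9)(2 8 3)(4 6)| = 6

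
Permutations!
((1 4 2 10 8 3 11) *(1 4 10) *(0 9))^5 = ((0 9)(1 10 8 3 11 4 2))^5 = (0 9)(1 4 3 10 2 11 8)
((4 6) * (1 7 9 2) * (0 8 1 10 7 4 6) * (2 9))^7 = ((0 8 1 4)(2 10 7))^7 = (0 4 1 8)(2 10 7)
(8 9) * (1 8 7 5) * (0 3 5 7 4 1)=[3, 8, 2, 5, 1, 0, 6, 7, 9, 4]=(0 3 5)(1 8 9 4)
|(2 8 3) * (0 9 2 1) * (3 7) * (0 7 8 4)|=|(0 9 2 4)(1 7 3)|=12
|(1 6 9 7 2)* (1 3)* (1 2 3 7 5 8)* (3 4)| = 20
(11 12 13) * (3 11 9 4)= (3 11 12 13 9 4)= [0, 1, 2, 11, 3, 5, 6, 7, 8, 4, 10, 12, 13, 9]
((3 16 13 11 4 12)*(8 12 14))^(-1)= (3 12 8 14 4 11 13 16)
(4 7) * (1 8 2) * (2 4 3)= (1 8 4 7 3 2)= [0, 8, 1, 2, 7, 5, 6, 3, 4]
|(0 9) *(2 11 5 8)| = 4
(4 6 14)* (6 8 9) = [0, 1, 2, 3, 8, 5, 14, 7, 9, 6, 10, 11, 12, 13, 4] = (4 8 9 6 14)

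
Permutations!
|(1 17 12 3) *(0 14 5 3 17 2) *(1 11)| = |(0 14 5 3 11 1 2)(12 17)| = 14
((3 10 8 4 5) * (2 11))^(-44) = (11)(3 10 8 4 5)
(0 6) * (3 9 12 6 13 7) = (0 13 7 3 9 12 6) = [13, 1, 2, 9, 4, 5, 0, 3, 8, 12, 10, 11, 6, 7]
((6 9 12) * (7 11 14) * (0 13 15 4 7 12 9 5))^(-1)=((0 13 15 4 7 11 14 12 6 5))^(-1)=(0 5 6 12 14 11 7 4 15 13)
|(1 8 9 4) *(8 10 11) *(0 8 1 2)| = 15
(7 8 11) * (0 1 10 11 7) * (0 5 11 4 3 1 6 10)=(0 6 10 4 3 1)(5 11)(7 8)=[6, 0, 2, 1, 3, 11, 10, 8, 7, 9, 4, 5]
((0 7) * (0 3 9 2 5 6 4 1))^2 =(0 3 2 6 1 7 9 5 4)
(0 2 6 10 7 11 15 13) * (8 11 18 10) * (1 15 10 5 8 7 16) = (0 2 6 7 18 5 8 11 10 16 1 15 13) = [2, 15, 6, 3, 4, 8, 7, 18, 11, 9, 16, 10, 12, 0, 14, 13, 1, 17, 5]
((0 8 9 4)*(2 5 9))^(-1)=(0 4 9 5 2 8)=((0 8 2 5 9 4))^(-1)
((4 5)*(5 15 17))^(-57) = ((4 15 17 5))^(-57) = (4 5 17 15)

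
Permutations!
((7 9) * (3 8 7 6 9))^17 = ((3 8 7)(6 9))^17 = (3 7 8)(6 9)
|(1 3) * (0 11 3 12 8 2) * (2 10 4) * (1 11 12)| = 6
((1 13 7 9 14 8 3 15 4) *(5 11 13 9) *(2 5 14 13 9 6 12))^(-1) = (1 4 15 3 8 14 7 13 9 11 5 2 12 6)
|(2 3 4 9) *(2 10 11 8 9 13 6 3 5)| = |(2 5)(3 4 13 6)(8 9 10 11)| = 4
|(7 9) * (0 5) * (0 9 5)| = |(5 9 7)| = 3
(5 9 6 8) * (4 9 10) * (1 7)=(1 7)(4 9 6 8 5 10)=[0, 7, 2, 3, 9, 10, 8, 1, 5, 6, 4]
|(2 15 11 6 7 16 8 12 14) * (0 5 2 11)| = |(0 5 2 15)(6 7 16 8 12 14 11)| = 28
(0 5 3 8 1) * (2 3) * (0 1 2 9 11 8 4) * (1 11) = (0 5 9 1 11 8 2 3 4) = [5, 11, 3, 4, 0, 9, 6, 7, 2, 1, 10, 8]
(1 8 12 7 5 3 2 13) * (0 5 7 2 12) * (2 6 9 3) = (0 5 2 13 1 8)(3 12 6 9) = [5, 8, 13, 12, 4, 2, 9, 7, 0, 3, 10, 11, 6, 1]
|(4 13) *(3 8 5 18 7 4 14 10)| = 9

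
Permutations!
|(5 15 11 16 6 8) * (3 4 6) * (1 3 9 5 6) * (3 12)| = 20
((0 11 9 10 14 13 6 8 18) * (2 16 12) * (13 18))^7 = (0 11 9 10 14 18)(2 16 12)(6 8 13)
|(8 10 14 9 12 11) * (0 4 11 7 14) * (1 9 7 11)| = 8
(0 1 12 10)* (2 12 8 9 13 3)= (0 1 8 9 13 3 2 12 10)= [1, 8, 12, 2, 4, 5, 6, 7, 9, 13, 0, 11, 10, 3]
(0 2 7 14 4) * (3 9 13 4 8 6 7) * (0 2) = [0, 1, 3, 9, 2, 5, 7, 14, 6, 13, 10, 11, 12, 4, 8] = (2 3 9 13 4)(6 7 14 8)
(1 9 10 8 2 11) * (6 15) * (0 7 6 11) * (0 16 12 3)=(0 7 6 15 11 1 9 10 8 2 16 12 3)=[7, 9, 16, 0, 4, 5, 15, 6, 2, 10, 8, 1, 3, 13, 14, 11, 12]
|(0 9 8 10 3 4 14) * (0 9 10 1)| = 8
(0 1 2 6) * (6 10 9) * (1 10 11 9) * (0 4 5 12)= [10, 2, 11, 3, 5, 12, 4, 7, 8, 6, 1, 9, 0]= (0 10 1 2 11 9 6 4 5 12)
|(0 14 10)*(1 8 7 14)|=|(0 1 8 7 14 10)|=6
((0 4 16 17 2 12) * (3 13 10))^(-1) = ((0 4 16 17 2 12)(3 13 10))^(-1) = (0 12 2 17 16 4)(3 10 13)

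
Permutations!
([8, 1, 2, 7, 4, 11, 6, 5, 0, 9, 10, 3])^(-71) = (0 8)(3 7 5 11)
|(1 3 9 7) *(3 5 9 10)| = |(1 5 9 7)(3 10)| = 4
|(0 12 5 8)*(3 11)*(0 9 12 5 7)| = |(0 5 8 9 12 7)(3 11)| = 6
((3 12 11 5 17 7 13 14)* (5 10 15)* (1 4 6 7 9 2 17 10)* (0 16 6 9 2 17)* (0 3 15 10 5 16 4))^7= (0 11 3 17 4 1 12 2 9)(6 7 13 14 15 16)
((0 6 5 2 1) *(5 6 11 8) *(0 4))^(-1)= (0 4 1 2 5 8 11)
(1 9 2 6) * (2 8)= (1 9 8 2 6)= [0, 9, 6, 3, 4, 5, 1, 7, 2, 8]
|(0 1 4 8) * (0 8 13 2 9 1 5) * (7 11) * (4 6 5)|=8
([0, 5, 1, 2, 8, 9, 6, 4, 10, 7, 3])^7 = [0, 3, 10, 8, 9, 2, 6, 5, 7, 1, 4]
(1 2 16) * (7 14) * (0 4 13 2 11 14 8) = (0 4 13 2 16 1 11 14 7 8) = [4, 11, 16, 3, 13, 5, 6, 8, 0, 9, 10, 14, 12, 2, 7, 15, 1]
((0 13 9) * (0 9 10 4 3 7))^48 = (13)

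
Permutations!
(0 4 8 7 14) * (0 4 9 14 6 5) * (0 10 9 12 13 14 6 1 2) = [12, 2, 0, 3, 8, 10, 5, 1, 7, 6, 9, 11, 13, 14, 4] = (0 12 13 14 4 8 7 1 2)(5 10 9 6)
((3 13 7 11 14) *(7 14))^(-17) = ((3 13 14)(7 11))^(-17) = (3 13 14)(7 11)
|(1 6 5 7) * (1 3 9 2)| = |(1 6 5 7 3 9 2)| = 7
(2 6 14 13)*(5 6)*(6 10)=(2 5 10 6 14 13)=[0, 1, 5, 3, 4, 10, 14, 7, 8, 9, 6, 11, 12, 2, 13]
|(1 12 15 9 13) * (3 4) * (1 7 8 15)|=10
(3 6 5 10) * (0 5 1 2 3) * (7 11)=(0 5 10)(1 2 3 6)(7 11)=[5, 2, 3, 6, 4, 10, 1, 11, 8, 9, 0, 7]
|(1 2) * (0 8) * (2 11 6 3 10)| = 6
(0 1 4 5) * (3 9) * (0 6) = (0 1 4 5 6)(3 9) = [1, 4, 2, 9, 5, 6, 0, 7, 8, 3]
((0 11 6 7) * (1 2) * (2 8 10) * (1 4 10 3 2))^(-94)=(0 6)(1 3 4)(2 10 8)(7 11)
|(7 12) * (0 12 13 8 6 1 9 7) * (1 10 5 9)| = 14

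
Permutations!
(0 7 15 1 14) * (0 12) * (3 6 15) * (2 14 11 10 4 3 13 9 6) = (0 7 13 9 6 15 1 11 10 4 3 2 14 12) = [7, 11, 14, 2, 3, 5, 15, 13, 8, 6, 4, 10, 0, 9, 12, 1]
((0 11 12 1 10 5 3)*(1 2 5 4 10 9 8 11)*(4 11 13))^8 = (0 12 13)(1 2 4)(3 11 8)(5 10 9)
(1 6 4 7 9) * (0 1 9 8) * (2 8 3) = [1, 6, 8, 2, 7, 5, 4, 3, 0, 9] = (9)(0 1 6 4 7 3 2 8)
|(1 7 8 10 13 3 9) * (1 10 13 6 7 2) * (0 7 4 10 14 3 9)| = |(0 7 8 13 9 14 3)(1 2)(4 10 6)| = 42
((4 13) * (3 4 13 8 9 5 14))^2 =(3 8 5)(4 9 14)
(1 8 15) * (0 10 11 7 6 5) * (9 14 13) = (0 10 11 7 6 5)(1 8 15)(9 14 13) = [10, 8, 2, 3, 4, 0, 5, 6, 15, 14, 11, 7, 12, 9, 13, 1]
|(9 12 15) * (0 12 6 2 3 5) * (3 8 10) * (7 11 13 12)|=|(0 7 11 13 12 15 9 6 2 8 10 3 5)|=13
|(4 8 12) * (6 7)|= |(4 8 12)(6 7)|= 6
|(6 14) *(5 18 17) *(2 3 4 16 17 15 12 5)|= |(2 3 4 16 17)(5 18 15 12)(6 14)|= 20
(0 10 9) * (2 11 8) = (0 10 9)(2 11 8) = [10, 1, 11, 3, 4, 5, 6, 7, 2, 0, 9, 8]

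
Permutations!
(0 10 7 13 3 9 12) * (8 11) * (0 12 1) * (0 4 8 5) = (0 10 7 13 3 9 1 4 8 11 5) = [10, 4, 2, 9, 8, 0, 6, 13, 11, 1, 7, 5, 12, 3]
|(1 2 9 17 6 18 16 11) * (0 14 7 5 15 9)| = 13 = |(0 14 7 5 15 9 17 6 18 16 11 1 2)|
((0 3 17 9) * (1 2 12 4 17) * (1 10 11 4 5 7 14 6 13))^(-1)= (0 9 17 4 11 10 3)(1 13 6 14 7 5 12 2)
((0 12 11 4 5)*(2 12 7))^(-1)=(0 5 4 11 12 2 7)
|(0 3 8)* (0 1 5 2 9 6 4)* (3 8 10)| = 8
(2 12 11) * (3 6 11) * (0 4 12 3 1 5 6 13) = (0 4 12 1 5 6 11 2 3 13) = [4, 5, 3, 13, 12, 6, 11, 7, 8, 9, 10, 2, 1, 0]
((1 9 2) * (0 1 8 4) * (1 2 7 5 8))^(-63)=(0 2 1 9 7 5 8 4)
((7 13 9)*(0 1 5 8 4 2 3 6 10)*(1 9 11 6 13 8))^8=((0 9 7 8 4 2 3 13 11 6 10)(1 5))^8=(0 11 2 7 10 13 4 9 6 3 8)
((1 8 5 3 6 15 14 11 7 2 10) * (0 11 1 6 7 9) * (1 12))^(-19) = (0 9 11)(1 3 10 14 8 7 6 12 5 2 15)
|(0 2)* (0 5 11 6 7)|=|(0 2 5 11 6 7)|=6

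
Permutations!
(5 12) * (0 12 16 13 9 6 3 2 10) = [12, 1, 10, 2, 4, 16, 3, 7, 8, 6, 0, 11, 5, 9, 14, 15, 13] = (0 12 5 16 13 9 6 3 2 10)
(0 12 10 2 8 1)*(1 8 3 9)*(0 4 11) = (0 12 10 2 3 9 1 4 11) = [12, 4, 3, 9, 11, 5, 6, 7, 8, 1, 2, 0, 10]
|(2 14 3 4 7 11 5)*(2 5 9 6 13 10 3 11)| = 10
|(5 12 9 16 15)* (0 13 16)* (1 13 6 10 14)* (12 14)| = |(0 6 10 12 9)(1 13 16 15 5 14)| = 30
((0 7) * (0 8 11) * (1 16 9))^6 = (16)(0 8)(7 11)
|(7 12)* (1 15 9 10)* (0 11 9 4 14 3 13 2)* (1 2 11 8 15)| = 22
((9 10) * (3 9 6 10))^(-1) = (3 9)(6 10)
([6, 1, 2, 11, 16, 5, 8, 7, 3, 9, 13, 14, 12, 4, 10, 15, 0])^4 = [11, 1, 2, 13, 8, 5, 14, 7, 10, 9, 0, 4, 12, 6, 16, 15, 3]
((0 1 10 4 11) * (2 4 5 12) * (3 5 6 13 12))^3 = ((0 1 10 6 13 12 2 4 11)(3 5))^3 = (0 6 2)(1 13 4)(3 5)(10 12 11)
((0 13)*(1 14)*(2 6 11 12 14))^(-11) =(0 13)(1 2 6 11 12 14)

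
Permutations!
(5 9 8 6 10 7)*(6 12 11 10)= [0, 1, 2, 3, 4, 9, 6, 5, 12, 8, 7, 10, 11]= (5 9 8 12 11 10 7)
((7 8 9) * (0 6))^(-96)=(9)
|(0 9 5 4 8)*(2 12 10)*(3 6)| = |(0 9 5 4 8)(2 12 10)(3 6)| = 30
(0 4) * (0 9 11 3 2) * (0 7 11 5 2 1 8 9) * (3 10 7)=(0 4)(1 8 9 5 2 3)(7 11 10)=[4, 8, 3, 1, 0, 2, 6, 11, 9, 5, 7, 10]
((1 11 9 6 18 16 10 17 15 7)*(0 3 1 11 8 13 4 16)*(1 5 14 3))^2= (0 8 4 10 15 11 6)(1 13 16 17 7 9 18)(3 14 5)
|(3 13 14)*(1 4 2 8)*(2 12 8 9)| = |(1 4 12 8)(2 9)(3 13 14)| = 12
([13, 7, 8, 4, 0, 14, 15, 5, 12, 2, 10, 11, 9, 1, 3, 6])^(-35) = (0 14 1 4 5 13 3 7)(2 8 12 9)(6 15)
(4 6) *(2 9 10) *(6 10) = [0, 1, 9, 3, 10, 5, 4, 7, 8, 6, 2] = (2 9 6 4 10)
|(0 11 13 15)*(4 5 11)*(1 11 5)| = 6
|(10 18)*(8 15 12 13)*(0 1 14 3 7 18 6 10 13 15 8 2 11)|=|(0 1 14 3 7 18 13 2 11)(6 10)(12 15)|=18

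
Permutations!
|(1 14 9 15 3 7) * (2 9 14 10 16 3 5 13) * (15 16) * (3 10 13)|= 10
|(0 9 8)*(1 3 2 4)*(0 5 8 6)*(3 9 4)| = 10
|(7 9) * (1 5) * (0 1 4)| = |(0 1 5 4)(7 9)| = 4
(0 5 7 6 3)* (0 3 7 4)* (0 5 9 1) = [9, 0, 2, 3, 5, 4, 7, 6, 8, 1] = (0 9 1)(4 5)(6 7)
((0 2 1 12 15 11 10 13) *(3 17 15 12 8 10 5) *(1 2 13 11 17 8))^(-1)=(0 13)(3 5 11 10 8)(15 17)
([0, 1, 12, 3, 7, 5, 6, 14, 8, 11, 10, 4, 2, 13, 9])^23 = (2 12)(4 9 7 11 14)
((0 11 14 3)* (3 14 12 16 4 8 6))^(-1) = ((0 11 12 16 4 8 6 3))^(-1) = (0 3 6 8 4 16 12 11)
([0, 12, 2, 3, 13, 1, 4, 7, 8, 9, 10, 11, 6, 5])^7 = [0, 12, 2, 3, 13, 1, 4, 7, 8, 9, 10, 11, 6, 5]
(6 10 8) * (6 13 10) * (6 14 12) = (6 14 12)(8 13 10) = [0, 1, 2, 3, 4, 5, 14, 7, 13, 9, 8, 11, 6, 10, 12]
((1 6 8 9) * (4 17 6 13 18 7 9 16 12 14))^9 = (1 9 7 18 13)(4 6 16 14 17 8 12)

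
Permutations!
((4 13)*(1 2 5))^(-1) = ((1 2 5)(4 13))^(-1) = (1 5 2)(4 13)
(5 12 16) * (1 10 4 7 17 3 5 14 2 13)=(1 10 4 7 17 3 5 12 16 14 2 13)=[0, 10, 13, 5, 7, 12, 6, 17, 8, 9, 4, 11, 16, 1, 2, 15, 14, 3]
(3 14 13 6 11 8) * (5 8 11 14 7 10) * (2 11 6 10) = (2 11 6 14 13 10 5 8 3 7) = [0, 1, 11, 7, 4, 8, 14, 2, 3, 9, 5, 6, 12, 10, 13]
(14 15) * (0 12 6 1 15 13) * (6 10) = [12, 15, 2, 3, 4, 5, 1, 7, 8, 9, 6, 11, 10, 0, 13, 14] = (0 12 10 6 1 15 14 13)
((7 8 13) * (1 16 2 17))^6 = ((1 16 2 17)(7 8 13))^6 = (1 2)(16 17)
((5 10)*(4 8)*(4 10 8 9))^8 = (5 10 8)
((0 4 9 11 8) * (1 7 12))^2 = (0 9 8 4 11)(1 12 7)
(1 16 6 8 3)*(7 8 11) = (1 16 6 11 7 8 3) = [0, 16, 2, 1, 4, 5, 11, 8, 3, 9, 10, 7, 12, 13, 14, 15, 6]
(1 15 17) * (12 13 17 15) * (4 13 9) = [0, 12, 2, 3, 13, 5, 6, 7, 8, 4, 10, 11, 9, 17, 14, 15, 16, 1] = (1 12 9 4 13 17)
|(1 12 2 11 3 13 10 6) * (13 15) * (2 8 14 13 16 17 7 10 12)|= 20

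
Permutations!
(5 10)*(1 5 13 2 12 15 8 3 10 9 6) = [0, 5, 12, 10, 4, 9, 1, 7, 3, 6, 13, 11, 15, 2, 14, 8] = (1 5 9 6)(2 12 15 8 3 10 13)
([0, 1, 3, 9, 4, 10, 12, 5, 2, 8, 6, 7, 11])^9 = [0, 1, 3, 9, 4, 12, 7, 6, 2, 8, 11, 10, 5]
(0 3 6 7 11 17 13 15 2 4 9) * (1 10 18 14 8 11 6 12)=(0 3 12 1 10 18 14 8 11 17 13 15 2 4 9)(6 7)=[3, 10, 4, 12, 9, 5, 7, 6, 11, 0, 18, 17, 1, 15, 8, 2, 16, 13, 14]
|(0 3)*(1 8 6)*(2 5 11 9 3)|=6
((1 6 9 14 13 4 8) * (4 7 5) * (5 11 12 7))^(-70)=((1 6 9 14 13 5 4 8)(7 11 12))^(-70)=(1 9 13 4)(5 8 6 14)(7 12 11)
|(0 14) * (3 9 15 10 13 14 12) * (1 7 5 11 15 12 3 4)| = |(0 3 9 12 4 1 7 5 11 15 10 13 14)| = 13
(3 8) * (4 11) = (3 8)(4 11) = [0, 1, 2, 8, 11, 5, 6, 7, 3, 9, 10, 4]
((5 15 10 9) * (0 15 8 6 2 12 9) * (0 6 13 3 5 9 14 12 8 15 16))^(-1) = ((0 16)(2 8 13 3 5 15 10 6)(12 14))^(-1) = (0 16)(2 6 10 15 5 3 13 8)(12 14)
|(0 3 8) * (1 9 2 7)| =|(0 3 8)(1 9 2 7)| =12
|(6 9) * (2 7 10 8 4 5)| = 6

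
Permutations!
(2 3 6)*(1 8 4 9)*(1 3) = (1 8 4 9 3 6 2) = [0, 8, 1, 6, 9, 5, 2, 7, 4, 3]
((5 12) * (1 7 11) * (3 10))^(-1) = ((1 7 11)(3 10)(5 12))^(-1) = (1 11 7)(3 10)(5 12)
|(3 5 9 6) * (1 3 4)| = 6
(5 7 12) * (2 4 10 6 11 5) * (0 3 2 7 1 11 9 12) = (0 3 2 4 10 6 9 12 7)(1 11 5) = [3, 11, 4, 2, 10, 1, 9, 0, 8, 12, 6, 5, 7]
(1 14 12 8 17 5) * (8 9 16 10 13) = (1 14 12 9 16 10 13 8 17 5) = [0, 14, 2, 3, 4, 1, 6, 7, 17, 16, 13, 11, 9, 8, 12, 15, 10, 5]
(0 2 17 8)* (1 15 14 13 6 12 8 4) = (0 2 17 4 1 15 14 13 6 12 8) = [2, 15, 17, 3, 1, 5, 12, 7, 0, 9, 10, 11, 8, 6, 13, 14, 16, 4]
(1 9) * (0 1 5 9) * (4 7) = (0 1)(4 7)(5 9) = [1, 0, 2, 3, 7, 9, 6, 4, 8, 5]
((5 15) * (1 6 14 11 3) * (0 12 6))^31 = ((0 12 6 14 11 3 1)(5 15))^31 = (0 14 1 6 3 12 11)(5 15)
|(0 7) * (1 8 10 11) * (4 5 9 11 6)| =8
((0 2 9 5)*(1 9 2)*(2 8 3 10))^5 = ((0 1 9 5)(2 8 3 10))^5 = (0 1 9 5)(2 8 3 10)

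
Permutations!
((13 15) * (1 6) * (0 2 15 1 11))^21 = ((0 2 15 13 1 6 11))^21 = (15)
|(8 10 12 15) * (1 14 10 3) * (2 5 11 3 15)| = 8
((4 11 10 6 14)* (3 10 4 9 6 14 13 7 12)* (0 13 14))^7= (0 13 7 12 3 10)(4 11)(6 14 9)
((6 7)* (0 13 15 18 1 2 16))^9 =(0 15 1 16 13 18 2)(6 7)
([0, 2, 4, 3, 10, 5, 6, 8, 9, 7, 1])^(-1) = [0, 10, 1, 3, 2, 5, 6, 9, 7, 8, 4]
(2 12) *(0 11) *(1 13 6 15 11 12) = [12, 13, 1, 3, 4, 5, 15, 7, 8, 9, 10, 0, 2, 6, 14, 11] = (0 12 2 1 13 6 15 11)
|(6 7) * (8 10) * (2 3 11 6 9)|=6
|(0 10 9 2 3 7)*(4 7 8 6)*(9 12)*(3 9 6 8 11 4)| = 8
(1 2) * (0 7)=[7, 2, 1, 3, 4, 5, 6, 0]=(0 7)(1 2)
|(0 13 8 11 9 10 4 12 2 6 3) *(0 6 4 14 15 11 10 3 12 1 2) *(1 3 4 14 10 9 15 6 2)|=|(0 13 8 9 4 3 2 14 6 12)(11 15)|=10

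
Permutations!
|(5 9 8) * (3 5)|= 4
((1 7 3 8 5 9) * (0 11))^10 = (11)(1 5 3)(7 9 8)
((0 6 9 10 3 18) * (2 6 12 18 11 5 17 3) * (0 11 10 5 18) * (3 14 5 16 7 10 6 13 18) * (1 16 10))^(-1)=(0 12)(1 7 16)(2 10 9 6 3 11 18 13)(5 14 17)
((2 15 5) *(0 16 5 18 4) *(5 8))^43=(0 5 18 16 2 4 8 15)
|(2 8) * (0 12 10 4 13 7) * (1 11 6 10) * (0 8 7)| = |(0 12 1 11 6 10 4 13)(2 7 8)| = 24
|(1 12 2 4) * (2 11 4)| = |(1 12 11 4)| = 4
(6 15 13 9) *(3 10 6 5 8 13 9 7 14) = (3 10 6 15 9 5 8 13 7 14) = [0, 1, 2, 10, 4, 8, 15, 14, 13, 5, 6, 11, 12, 7, 3, 9]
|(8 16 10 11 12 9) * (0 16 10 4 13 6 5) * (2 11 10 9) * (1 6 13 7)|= 42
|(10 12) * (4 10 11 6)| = |(4 10 12 11 6)| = 5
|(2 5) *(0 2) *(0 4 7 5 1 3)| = 12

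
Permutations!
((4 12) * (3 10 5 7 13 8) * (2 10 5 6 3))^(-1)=((2 10 6 3 5 7 13 8)(4 12))^(-1)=(2 8 13 7 5 3 6 10)(4 12)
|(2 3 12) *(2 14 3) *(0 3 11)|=5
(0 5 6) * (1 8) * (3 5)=(0 3 5 6)(1 8)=[3, 8, 2, 5, 4, 6, 0, 7, 1]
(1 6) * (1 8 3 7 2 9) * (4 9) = (1 6 8 3 7 2 4 9) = [0, 6, 4, 7, 9, 5, 8, 2, 3, 1]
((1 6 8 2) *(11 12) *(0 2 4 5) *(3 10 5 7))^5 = ((0 2 1 6 8 4 7 3 10 5)(11 12))^5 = (0 4)(1 3)(2 7)(5 8)(6 10)(11 12)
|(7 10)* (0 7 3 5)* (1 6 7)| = 7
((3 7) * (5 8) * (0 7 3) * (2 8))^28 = (2 8 5)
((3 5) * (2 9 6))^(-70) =((2 9 6)(3 5))^(-70) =(2 6 9)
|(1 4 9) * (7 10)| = |(1 4 9)(7 10)| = 6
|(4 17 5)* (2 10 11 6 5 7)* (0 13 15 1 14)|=40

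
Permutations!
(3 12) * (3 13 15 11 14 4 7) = (3 12 13 15 11 14 4 7) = [0, 1, 2, 12, 7, 5, 6, 3, 8, 9, 10, 14, 13, 15, 4, 11]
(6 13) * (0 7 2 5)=(0 7 2 5)(6 13)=[7, 1, 5, 3, 4, 0, 13, 2, 8, 9, 10, 11, 12, 6]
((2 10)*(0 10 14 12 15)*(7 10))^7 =((0 7 10 2 14 12 15))^7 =(15)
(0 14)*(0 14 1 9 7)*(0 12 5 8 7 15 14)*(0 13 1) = [0, 9, 2, 3, 4, 8, 6, 12, 7, 15, 10, 11, 5, 1, 13, 14] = (1 9 15 14 13)(5 8 7 12)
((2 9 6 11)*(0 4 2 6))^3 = (0 9 2 4)(6 11)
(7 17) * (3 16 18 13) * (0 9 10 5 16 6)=(0 9 10 5 16 18 13 3 6)(7 17)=[9, 1, 2, 6, 4, 16, 0, 17, 8, 10, 5, 11, 12, 3, 14, 15, 18, 7, 13]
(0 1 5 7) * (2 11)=[1, 5, 11, 3, 4, 7, 6, 0, 8, 9, 10, 2]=(0 1 5 7)(2 11)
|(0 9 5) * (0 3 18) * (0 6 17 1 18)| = |(0 9 5 3)(1 18 6 17)| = 4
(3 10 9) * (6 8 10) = (3 6 8 10 9) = [0, 1, 2, 6, 4, 5, 8, 7, 10, 3, 9]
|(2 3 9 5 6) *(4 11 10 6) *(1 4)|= |(1 4 11 10 6 2 3 9 5)|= 9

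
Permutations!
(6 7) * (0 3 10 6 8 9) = (0 3 10 6 7 8 9) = [3, 1, 2, 10, 4, 5, 7, 8, 9, 0, 6]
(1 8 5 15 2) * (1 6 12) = (1 8 5 15 2 6 12) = [0, 8, 6, 3, 4, 15, 12, 7, 5, 9, 10, 11, 1, 13, 14, 2]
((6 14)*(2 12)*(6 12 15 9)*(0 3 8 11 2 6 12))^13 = ((0 3 8 11 2 15 9 12 6 14))^13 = (0 11 9 14 8 15 6 3 2 12)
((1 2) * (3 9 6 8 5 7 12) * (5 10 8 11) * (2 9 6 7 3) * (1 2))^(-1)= ((1 9 7 12)(3 6 11 5)(8 10))^(-1)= (1 12 7 9)(3 5 11 6)(8 10)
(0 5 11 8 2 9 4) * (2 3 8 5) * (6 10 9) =(0 2 6 10 9 4)(3 8)(5 11) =[2, 1, 6, 8, 0, 11, 10, 7, 3, 4, 9, 5]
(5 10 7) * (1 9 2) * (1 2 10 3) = (1 9 10 7 5 3) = [0, 9, 2, 1, 4, 3, 6, 5, 8, 10, 7]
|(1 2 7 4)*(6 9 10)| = |(1 2 7 4)(6 9 10)| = 12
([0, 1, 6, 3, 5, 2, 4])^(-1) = (2 5 4 6)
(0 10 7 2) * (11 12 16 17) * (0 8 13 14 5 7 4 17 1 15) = [10, 15, 8, 3, 17, 7, 6, 2, 13, 9, 4, 12, 16, 14, 5, 0, 1, 11] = (0 10 4 17 11 12 16 1 15)(2 8 13 14 5 7)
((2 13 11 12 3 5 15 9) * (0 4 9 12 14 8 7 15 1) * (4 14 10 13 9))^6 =(0 3 7)(1 12 8)(5 15 14)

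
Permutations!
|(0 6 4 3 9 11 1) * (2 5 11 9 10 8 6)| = |(0 2 5 11 1)(3 10 8 6 4)| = 5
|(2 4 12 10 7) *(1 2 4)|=4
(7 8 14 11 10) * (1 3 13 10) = (1 3 13 10 7 8 14 11) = [0, 3, 2, 13, 4, 5, 6, 8, 14, 9, 7, 1, 12, 10, 11]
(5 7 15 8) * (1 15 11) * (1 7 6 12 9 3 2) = (1 15 8 5 6 12 9 3 2)(7 11) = [0, 15, 1, 2, 4, 6, 12, 11, 5, 3, 10, 7, 9, 13, 14, 8]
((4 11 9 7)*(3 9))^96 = (3 9 7 4 11)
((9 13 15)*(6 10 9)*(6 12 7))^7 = (15)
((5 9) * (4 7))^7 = (4 7)(5 9)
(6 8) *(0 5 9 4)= (0 5 9 4)(6 8)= [5, 1, 2, 3, 0, 9, 8, 7, 6, 4]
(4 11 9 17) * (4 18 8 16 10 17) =(4 11 9)(8 16 10 17 18) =[0, 1, 2, 3, 11, 5, 6, 7, 16, 4, 17, 9, 12, 13, 14, 15, 10, 18, 8]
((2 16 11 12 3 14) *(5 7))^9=(2 12)(3 16)(5 7)(11 14)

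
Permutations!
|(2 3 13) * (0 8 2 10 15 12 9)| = 9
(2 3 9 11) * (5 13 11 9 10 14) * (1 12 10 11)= [0, 12, 3, 11, 4, 13, 6, 7, 8, 9, 14, 2, 10, 1, 5]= (1 12 10 14 5 13)(2 3 11)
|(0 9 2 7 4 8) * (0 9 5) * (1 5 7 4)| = 4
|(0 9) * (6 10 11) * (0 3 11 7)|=|(0 9 3 11 6 10 7)|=7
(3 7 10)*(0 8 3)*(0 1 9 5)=(0 8 3 7 10 1 9 5)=[8, 9, 2, 7, 4, 0, 6, 10, 3, 5, 1]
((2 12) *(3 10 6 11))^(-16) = ((2 12)(3 10 6 11))^(-16) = (12)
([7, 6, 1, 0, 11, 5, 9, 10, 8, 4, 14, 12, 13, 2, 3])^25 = [0, 6, 1, 3, 11, 5, 9, 7, 8, 4, 10, 12, 13, 2, 14]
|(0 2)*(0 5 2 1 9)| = |(0 1 9)(2 5)| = 6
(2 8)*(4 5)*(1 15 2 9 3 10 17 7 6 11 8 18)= [0, 15, 18, 10, 5, 4, 11, 6, 9, 3, 17, 8, 12, 13, 14, 2, 16, 7, 1]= (1 15 2 18)(3 10 17 7 6 11 8 9)(4 5)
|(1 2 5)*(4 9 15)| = |(1 2 5)(4 9 15)| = 3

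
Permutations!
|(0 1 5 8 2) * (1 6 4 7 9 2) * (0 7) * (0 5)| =6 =|(0 6 4 5 8 1)(2 7 9)|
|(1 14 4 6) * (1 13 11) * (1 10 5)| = |(1 14 4 6 13 11 10 5)| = 8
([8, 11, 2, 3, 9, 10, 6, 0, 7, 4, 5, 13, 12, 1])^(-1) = (0 7 8)(1 13 11)(4 9)(5 10)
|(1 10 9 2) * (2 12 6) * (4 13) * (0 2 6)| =6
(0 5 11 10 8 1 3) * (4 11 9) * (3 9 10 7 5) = (0 3)(1 9 4 11 7 5 10 8) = [3, 9, 2, 0, 11, 10, 6, 5, 1, 4, 8, 7]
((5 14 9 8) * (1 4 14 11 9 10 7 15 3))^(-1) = (1 3 15 7 10 14 4)(5 8 9 11)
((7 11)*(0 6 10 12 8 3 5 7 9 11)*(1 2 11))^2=((0 6 10 12 8 3 5 7)(1 2 11 9))^2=(0 10 8 5)(1 11)(2 9)(3 7 6 12)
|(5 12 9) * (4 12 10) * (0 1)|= 10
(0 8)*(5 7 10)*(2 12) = (0 8)(2 12)(5 7 10) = [8, 1, 12, 3, 4, 7, 6, 10, 0, 9, 5, 11, 2]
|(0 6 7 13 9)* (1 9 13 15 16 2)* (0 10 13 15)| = 21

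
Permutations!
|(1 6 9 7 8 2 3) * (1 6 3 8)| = 10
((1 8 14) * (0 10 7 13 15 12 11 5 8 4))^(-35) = ((0 10 7 13 15 12 11 5 8 14 1 4))^(-35) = (0 10 7 13 15 12 11 5 8 14 1 4)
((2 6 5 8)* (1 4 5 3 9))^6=(1 3 2 5)(4 9 6 8)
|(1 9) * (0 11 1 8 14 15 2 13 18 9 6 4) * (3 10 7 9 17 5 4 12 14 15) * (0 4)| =|(0 11 1 6 12 14 3 10 7 9 8 15 2 13 18 17 5)| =17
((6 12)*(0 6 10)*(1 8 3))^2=((0 6 12 10)(1 8 3))^2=(0 12)(1 3 8)(6 10)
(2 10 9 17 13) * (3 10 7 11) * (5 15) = [0, 1, 7, 10, 4, 15, 6, 11, 8, 17, 9, 3, 12, 2, 14, 5, 16, 13] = (2 7 11 3 10 9 17 13)(5 15)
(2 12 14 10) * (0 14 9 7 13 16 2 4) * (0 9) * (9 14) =(0 9 7 13 16 2 12)(4 14 10) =[9, 1, 12, 3, 14, 5, 6, 13, 8, 7, 4, 11, 0, 16, 10, 15, 2]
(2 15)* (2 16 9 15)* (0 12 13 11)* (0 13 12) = [0, 1, 2, 3, 4, 5, 6, 7, 8, 15, 10, 13, 12, 11, 14, 16, 9] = (9 15 16)(11 13)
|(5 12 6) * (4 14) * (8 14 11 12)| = |(4 11 12 6 5 8 14)| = 7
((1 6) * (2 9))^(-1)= ((1 6)(2 9))^(-1)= (1 6)(2 9)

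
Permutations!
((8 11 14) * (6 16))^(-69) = (6 16)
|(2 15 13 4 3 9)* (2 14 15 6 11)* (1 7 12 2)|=6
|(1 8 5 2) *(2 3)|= |(1 8 5 3 2)|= 5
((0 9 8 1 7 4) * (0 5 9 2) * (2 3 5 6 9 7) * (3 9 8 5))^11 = (0 5 4 8 2 9 7 6 1)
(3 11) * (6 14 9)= (3 11)(6 14 9)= [0, 1, 2, 11, 4, 5, 14, 7, 8, 6, 10, 3, 12, 13, 9]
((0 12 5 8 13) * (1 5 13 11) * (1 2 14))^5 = (0 13 12)(1 14 2 11 8 5)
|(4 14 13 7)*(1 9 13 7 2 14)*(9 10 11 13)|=8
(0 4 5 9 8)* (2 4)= (0 2 4 5 9 8)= [2, 1, 4, 3, 5, 9, 6, 7, 0, 8]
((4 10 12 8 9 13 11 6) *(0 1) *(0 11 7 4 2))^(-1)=((0 1 11 6 2)(4 10 12 8 9 13 7))^(-1)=(0 2 6 11 1)(4 7 13 9 8 12 10)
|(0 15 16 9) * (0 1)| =5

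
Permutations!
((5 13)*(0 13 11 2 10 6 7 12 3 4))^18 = ((0 13 5 11 2 10 6 7 12 3 4))^18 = (0 7 11 4 6 5 3 10 13 12 2)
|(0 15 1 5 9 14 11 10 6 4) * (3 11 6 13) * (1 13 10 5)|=|(0 15 13 3 11 5 9 14 6 4)|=10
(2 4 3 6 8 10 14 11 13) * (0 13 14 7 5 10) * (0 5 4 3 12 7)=(0 13 2 3 6 8 5 10)(4 12 7)(11 14)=[13, 1, 3, 6, 12, 10, 8, 4, 5, 9, 0, 14, 7, 2, 11]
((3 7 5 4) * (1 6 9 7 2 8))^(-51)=(1 7 3)(2 6 5)(4 8 9)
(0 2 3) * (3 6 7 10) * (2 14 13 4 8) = [14, 1, 6, 0, 8, 5, 7, 10, 2, 9, 3, 11, 12, 4, 13] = (0 14 13 4 8 2 6 7 10 3)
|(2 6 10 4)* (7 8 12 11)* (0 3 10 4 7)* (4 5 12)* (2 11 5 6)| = |(0 3 10 7 8 4 11)(5 12)| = 14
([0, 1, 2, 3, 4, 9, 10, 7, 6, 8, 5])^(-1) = (5 10 6 8 9)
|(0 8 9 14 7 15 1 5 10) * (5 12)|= 10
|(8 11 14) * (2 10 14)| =5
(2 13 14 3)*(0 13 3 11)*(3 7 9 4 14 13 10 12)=(0 10 12 3 2 7 9 4 14 11)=[10, 1, 7, 2, 14, 5, 6, 9, 8, 4, 12, 0, 3, 13, 11]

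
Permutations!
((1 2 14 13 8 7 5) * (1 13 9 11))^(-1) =((1 2 14 9 11)(5 13 8 7))^(-1) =(1 11 9 14 2)(5 7 8 13)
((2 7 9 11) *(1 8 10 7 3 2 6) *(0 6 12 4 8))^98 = (12)(0 1 6)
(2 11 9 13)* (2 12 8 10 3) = (2 11 9 13 12 8 10 3) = [0, 1, 11, 2, 4, 5, 6, 7, 10, 13, 3, 9, 8, 12]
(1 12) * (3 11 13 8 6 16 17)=(1 12)(3 11 13 8 6 16 17)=[0, 12, 2, 11, 4, 5, 16, 7, 6, 9, 10, 13, 1, 8, 14, 15, 17, 3]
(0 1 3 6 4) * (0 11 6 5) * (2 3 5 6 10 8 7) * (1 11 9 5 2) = (0 11 10 8 7 1 2 3 6 4 9 5) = [11, 2, 3, 6, 9, 0, 4, 1, 7, 5, 8, 10]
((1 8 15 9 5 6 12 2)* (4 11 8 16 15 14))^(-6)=((1 16 15 9 5 6 12 2)(4 11 8 14))^(-6)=(1 15 5 12)(2 16 9 6)(4 8)(11 14)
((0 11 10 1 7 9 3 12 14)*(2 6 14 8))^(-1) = (0 14 6 2 8 12 3 9 7 1 10 11)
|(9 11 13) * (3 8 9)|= |(3 8 9 11 13)|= 5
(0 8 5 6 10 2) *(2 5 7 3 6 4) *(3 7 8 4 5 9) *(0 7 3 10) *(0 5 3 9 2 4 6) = (0 6 5 3)(2 7 9 10) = [6, 1, 7, 0, 4, 3, 5, 9, 8, 10, 2]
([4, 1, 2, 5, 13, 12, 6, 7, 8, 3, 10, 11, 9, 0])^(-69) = [0, 1, 2, 9, 4, 3, 6, 7, 8, 12, 10, 11, 5, 13]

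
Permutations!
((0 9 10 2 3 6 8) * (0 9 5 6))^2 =(0 6 9 2)(3 5 8 10)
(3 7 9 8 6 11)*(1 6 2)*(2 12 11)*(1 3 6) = [0, 1, 3, 7, 4, 5, 2, 9, 12, 8, 10, 6, 11] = (2 3 7 9 8 12 11 6)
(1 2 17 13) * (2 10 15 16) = [0, 10, 17, 3, 4, 5, 6, 7, 8, 9, 15, 11, 12, 1, 14, 16, 2, 13] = (1 10 15 16 2 17 13)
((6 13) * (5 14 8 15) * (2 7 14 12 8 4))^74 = (2 14)(4 7)(5 8)(12 15)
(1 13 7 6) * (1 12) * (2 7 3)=[0, 13, 7, 2, 4, 5, 12, 6, 8, 9, 10, 11, 1, 3]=(1 13 3 2 7 6 12)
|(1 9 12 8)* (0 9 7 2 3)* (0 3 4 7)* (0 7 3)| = |(0 9 12 8 1 7 2 4 3)| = 9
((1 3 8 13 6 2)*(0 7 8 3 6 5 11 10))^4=((0 7 8 13 5 11 10)(1 6 2))^4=(0 5 7 11 8 10 13)(1 6 2)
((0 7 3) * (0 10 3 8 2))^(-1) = ((0 7 8 2)(3 10))^(-1) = (0 2 8 7)(3 10)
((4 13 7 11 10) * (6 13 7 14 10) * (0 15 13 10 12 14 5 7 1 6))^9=((0 15 13 5 7 11)(1 6 10 4)(12 14))^9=(0 5)(1 6 10 4)(7 15)(11 13)(12 14)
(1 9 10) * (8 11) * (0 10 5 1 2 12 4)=(0 10 2 12 4)(1 9 5)(8 11)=[10, 9, 12, 3, 0, 1, 6, 7, 11, 5, 2, 8, 4]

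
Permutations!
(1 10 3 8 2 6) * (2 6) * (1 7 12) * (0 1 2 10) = (0 1)(2 10 3 8 6 7 12) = [1, 0, 10, 8, 4, 5, 7, 12, 6, 9, 3, 11, 2]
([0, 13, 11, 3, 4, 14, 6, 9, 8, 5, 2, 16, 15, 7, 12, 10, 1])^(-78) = (1 12)(2 9)(5 11)(7 10)(13 15)(14 16)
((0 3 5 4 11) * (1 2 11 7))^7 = ((0 3 5 4 7 1 2 11))^7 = (0 11 2 1 7 4 5 3)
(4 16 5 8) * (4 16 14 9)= [0, 1, 2, 3, 14, 8, 6, 7, 16, 4, 10, 11, 12, 13, 9, 15, 5]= (4 14 9)(5 8 16)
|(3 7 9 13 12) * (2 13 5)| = |(2 13 12 3 7 9 5)| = 7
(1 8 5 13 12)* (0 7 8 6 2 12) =(0 7 8 5 13)(1 6 2 12) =[7, 6, 12, 3, 4, 13, 2, 8, 5, 9, 10, 11, 1, 0]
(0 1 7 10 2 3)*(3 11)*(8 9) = [1, 7, 11, 0, 4, 5, 6, 10, 9, 8, 2, 3] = (0 1 7 10 2 11 3)(8 9)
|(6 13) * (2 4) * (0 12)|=2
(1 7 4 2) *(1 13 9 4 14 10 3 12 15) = (1 7 14 10 3 12 15)(2 13 9 4) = [0, 7, 13, 12, 2, 5, 6, 14, 8, 4, 3, 11, 15, 9, 10, 1]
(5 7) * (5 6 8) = (5 7 6 8) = [0, 1, 2, 3, 4, 7, 8, 6, 5]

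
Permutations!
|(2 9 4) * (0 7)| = 6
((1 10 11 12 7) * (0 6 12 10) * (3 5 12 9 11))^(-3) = ((0 6 9 11 10 3 5 12 7 1))^(-3) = (0 12 10 6 7 3 9 1 5 11)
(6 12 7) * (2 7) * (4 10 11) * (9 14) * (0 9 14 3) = (14)(0 9 3)(2 7 6 12)(4 10 11) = [9, 1, 7, 0, 10, 5, 12, 6, 8, 3, 11, 4, 2, 13, 14]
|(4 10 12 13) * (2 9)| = |(2 9)(4 10 12 13)| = 4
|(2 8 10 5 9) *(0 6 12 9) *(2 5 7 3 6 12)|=|(0 12 9 5)(2 8 10 7 3 6)|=12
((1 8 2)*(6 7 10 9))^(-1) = ((1 8 2)(6 7 10 9))^(-1) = (1 2 8)(6 9 10 7)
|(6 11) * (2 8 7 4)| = 4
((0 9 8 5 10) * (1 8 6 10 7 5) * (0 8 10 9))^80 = (1 8 10)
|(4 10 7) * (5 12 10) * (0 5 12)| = |(0 5)(4 12 10 7)| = 4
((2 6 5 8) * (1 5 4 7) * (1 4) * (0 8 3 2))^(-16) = ((0 8)(1 5 3 2 6)(4 7))^(-16) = (8)(1 6 2 3 5)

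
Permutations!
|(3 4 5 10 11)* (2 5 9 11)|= 12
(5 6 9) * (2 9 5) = (2 9)(5 6) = [0, 1, 9, 3, 4, 6, 5, 7, 8, 2]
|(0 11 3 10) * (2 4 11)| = 6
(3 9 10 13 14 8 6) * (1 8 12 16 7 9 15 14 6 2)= (1 8 2)(3 15 14 12 16 7 9 10 13 6)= [0, 8, 1, 15, 4, 5, 3, 9, 2, 10, 13, 11, 16, 6, 12, 14, 7]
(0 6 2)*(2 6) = (6)(0 2) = [2, 1, 0, 3, 4, 5, 6]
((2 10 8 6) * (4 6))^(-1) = (2 6 4 8 10)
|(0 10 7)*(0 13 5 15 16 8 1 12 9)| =11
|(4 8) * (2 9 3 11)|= |(2 9 3 11)(4 8)|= 4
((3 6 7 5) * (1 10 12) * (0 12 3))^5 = (0 6 1 5 3 12 7 10)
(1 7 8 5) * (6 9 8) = (1 7 6 9 8 5) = [0, 7, 2, 3, 4, 1, 9, 6, 5, 8]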